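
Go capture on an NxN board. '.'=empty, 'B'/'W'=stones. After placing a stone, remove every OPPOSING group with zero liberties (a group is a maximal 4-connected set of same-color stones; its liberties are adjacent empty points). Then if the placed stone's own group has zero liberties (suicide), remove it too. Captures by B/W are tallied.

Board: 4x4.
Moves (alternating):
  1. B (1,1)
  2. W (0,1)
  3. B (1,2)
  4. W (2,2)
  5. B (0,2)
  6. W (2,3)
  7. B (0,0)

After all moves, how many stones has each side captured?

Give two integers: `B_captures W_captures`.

Move 1: B@(1,1) -> caps B=0 W=0
Move 2: W@(0,1) -> caps B=0 W=0
Move 3: B@(1,2) -> caps B=0 W=0
Move 4: W@(2,2) -> caps B=0 W=0
Move 5: B@(0,2) -> caps B=0 W=0
Move 6: W@(2,3) -> caps B=0 W=0
Move 7: B@(0,0) -> caps B=1 W=0

Answer: 1 0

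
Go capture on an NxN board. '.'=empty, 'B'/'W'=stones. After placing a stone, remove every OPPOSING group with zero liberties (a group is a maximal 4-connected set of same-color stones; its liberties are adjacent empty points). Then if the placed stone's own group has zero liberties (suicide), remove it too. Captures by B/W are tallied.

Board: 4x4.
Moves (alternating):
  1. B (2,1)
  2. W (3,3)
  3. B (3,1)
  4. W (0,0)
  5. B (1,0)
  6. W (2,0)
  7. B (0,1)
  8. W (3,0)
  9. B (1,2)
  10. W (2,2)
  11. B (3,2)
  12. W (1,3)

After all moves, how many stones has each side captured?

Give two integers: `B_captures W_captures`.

Answer: 1 0

Derivation:
Move 1: B@(2,1) -> caps B=0 W=0
Move 2: W@(3,3) -> caps B=0 W=0
Move 3: B@(3,1) -> caps B=0 W=0
Move 4: W@(0,0) -> caps B=0 W=0
Move 5: B@(1,0) -> caps B=0 W=0
Move 6: W@(2,0) -> caps B=0 W=0
Move 7: B@(0,1) -> caps B=1 W=0
Move 8: W@(3,0) -> caps B=1 W=0
Move 9: B@(1,2) -> caps B=1 W=0
Move 10: W@(2,2) -> caps B=1 W=0
Move 11: B@(3,2) -> caps B=1 W=0
Move 12: W@(1,3) -> caps B=1 W=0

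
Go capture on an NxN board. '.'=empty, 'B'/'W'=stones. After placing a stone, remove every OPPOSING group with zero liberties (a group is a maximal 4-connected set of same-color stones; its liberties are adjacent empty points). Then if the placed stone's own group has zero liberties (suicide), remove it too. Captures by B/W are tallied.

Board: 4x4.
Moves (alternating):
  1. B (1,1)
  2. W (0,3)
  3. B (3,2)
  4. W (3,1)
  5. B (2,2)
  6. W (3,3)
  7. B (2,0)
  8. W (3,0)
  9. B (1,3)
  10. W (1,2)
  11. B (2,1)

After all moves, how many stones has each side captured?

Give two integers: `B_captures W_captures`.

Answer: 2 0

Derivation:
Move 1: B@(1,1) -> caps B=0 W=0
Move 2: W@(0,3) -> caps B=0 W=0
Move 3: B@(3,2) -> caps B=0 W=0
Move 4: W@(3,1) -> caps B=0 W=0
Move 5: B@(2,2) -> caps B=0 W=0
Move 6: W@(3,3) -> caps B=0 W=0
Move 7: B@(2,0) -> caps B=0 W=0
Move 8: W@(3,0) -> caps B=0 W=0
Move 9: B@(1,3) -> caps B=0 W=0
Move 10: W@(1,2) -> caps B=0 W=0
Move 11: B@(2,1) -> caps B=2 W=0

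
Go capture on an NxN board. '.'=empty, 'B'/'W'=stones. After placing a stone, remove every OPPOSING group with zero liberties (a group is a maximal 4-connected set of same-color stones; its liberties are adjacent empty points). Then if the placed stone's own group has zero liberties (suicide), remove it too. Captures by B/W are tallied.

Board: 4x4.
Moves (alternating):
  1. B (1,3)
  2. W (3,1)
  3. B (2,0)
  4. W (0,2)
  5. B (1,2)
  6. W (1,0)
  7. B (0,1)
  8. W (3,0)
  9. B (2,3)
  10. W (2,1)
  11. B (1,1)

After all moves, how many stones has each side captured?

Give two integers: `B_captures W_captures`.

Answer: 0 1

Derivation:
Move 1: B@(1,3) -> caps B=0 W=0
Move 2: W@(3,1) -> caps B=0 W=0
Move 3: B@(2,0) -> caps B=0 W=0
Move 4: W@(0,2) -> caps B=0 W=0
Move 5: B@(1,2) -> caps B=0 W=0
Move 6: W@(1,0) -> caps B=0 W=0
Move 7: B@(0,1) -> caps B=0 W=0
Move 8: W@(3,0) -> caps B=0 W=0
Move 9: B@(2,3) -> caps B=0 W=0
Move 10: W@(2,1) -> caps B=0 W=1
Move 11: B@(1,1) -> caps B=0 W=1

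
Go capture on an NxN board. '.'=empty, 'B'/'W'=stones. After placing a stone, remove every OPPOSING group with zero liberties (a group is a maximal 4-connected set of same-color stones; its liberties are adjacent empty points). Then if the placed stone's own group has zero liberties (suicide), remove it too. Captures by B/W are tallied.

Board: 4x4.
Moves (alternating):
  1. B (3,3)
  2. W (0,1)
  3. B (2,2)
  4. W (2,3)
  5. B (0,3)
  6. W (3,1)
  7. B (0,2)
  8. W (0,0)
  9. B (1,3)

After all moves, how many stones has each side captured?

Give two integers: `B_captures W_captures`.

Answer: 1 0

Derivation:
Move 1: B@(3,3) -> caps B=0 W=0
Move 2: W@(0,1) -> caps B=0 W=0
Move 3: B@(2,2) -> caps B=0 W=0
Move 4: W@(2,3) -> caps B=0 W=0
Move 5: B@(0,3) -> caps B=0 W=0
Move 6: W@(3,1) -> caps B=0 W=0
Move 7: B@(0,2) -> caps B=0 W=0
Move 8: W@(0,0) -> caps B=0 W=0
Move 9: B@(1,3) -> caps B=1 W=0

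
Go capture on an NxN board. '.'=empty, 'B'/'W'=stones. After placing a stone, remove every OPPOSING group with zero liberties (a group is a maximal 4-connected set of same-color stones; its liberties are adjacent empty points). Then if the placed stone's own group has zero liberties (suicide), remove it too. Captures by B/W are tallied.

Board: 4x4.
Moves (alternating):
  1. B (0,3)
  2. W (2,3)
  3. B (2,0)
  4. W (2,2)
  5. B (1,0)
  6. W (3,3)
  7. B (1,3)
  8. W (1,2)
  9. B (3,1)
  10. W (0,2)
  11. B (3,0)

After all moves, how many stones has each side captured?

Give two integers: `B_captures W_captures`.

Answer: 0 2

Derivation:
Move 1: B@(0,3) -> caps B=0 W=0
Move 2: W@(2,3) -> caps B=0 W=0
Move 3: B@(2,0) -> caps B=0 W=0
Move 4: W@(2,2) -> caps B=0 W=0
Move 5: B@(1,0) -> caps B=0 W=0
Move 6: W@(3,3) -> caps B=0 W=0
Move 7: B@(1,3) -> caps B=0 W=0
Move 8: W@(1,2) -> caps B=0 W=0
Move 9: B@(3,1) -> caps B=0 W=0
Move 10: W@(0,2) -> caps B=0 W=2
Move 11: B@(3,0) -> caps B=0 W=2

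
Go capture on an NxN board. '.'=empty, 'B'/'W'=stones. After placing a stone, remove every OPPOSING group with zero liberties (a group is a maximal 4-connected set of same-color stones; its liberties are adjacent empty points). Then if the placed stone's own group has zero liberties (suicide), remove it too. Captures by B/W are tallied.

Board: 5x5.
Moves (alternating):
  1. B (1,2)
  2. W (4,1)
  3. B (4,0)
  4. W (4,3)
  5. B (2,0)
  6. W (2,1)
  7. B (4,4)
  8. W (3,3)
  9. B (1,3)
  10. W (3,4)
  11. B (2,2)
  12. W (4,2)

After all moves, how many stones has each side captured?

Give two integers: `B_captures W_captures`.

Move 1: B@(1,2) -> caps B=0 W=0
Move 2: W@(4,1) -> caps B=0 W=0
Move 3: B@(4,0) -> caps B=0 W=0
Move 4: W@(4,3) -> caps B=0 W=0
Move 5: B@(2,0) -> caps B=0 W=0
Move 6: W@(2,1) -> caps B=0 W=0
Move 7: B@(4,4) -> caps B=0 W=0
Move 8: W@(3,3) -> caps B=0 W=0
Move 9: B@(1,3) -> caps B=0 W=0
Move 10: W@(3,4) -> caps B=0 W=1
Move 11: B@(2,2) -> caps B=0 W=1
Move 12: W@(4,2) -> caps B=0 W=1

Answer: 0 1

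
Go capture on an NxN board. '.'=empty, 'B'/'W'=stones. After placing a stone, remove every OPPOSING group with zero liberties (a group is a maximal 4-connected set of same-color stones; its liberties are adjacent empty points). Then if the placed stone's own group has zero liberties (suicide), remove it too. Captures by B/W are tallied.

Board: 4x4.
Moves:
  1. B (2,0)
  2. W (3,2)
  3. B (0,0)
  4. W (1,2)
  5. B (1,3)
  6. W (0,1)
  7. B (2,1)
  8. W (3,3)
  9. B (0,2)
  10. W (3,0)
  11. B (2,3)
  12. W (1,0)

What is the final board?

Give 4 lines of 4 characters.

Answer: .WB.
W.WB
BB.B
W.WW

Derivation:
Move 1: B@(2,0) -> caps B=0 W=0
Move 2: W@(3,2) -> caps B=0 W=0
Move 3: B@(0,0) -> caps B=0 W=0
Move 4: W@(1,2) -> caps B=0 W=0
Move 5: B@(1,3) -> caps B=0 W=0
Move 6: W@(0,1) -> caps B=0 W=0
Move 7: B@(2,1) -> caps B=0 W=0
Move 8: W@(3,3) -> caps B=0 W=0
Move 9: B@(0,2) -> caps B=0 W=0
Move 10: W@(3,0) -> caps B=0 W=0
Move 11: B@(2,3) -> caps B=0 W=0
Move 12: W@(1,0) -> caps B=0 W=1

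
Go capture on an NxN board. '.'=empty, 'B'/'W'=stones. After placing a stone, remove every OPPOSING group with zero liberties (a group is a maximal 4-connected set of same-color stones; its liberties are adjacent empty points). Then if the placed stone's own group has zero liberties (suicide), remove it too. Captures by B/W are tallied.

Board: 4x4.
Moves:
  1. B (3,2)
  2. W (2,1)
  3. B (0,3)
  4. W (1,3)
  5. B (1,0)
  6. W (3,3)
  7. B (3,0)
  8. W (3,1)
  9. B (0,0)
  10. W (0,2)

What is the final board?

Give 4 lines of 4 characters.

Answer: B.W.
B..W
.W..
BWBW

Derivation:
Move 1: B@(3,2) -> caps B=0 W=0
Move 2: W@(2,1) -> caps B=0 W=0
Move 3: B@(0,3) -> caps B=0 W=0
Move 4: W@(1,3) -> caps B=0 W=0
Move 5: B@(1,0) -> caps B=0 W=0
Move 6: W@(3,3) -> caps B=0 W=0
Move 7: B@(3,0) -> caps B=0 W=0
Move 8: W@(3,1) -> caps B=0 W=0
Move 9: B@(0,0) -> caps B=0 W=0
Move 10: W@(0,2) -> caps B=0 W=1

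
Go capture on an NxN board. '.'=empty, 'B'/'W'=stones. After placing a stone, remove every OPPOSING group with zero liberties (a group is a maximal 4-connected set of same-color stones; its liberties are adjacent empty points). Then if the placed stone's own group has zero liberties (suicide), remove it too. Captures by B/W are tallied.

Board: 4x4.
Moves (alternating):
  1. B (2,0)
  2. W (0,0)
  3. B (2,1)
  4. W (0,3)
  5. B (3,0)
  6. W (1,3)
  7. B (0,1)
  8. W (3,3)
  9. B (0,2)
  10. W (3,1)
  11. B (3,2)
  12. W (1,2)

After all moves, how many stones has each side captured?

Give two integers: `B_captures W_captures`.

Move 1: B@(2,0) -> caps B=0 W=0
Move 2: W@(0,0) -> caps B=0 W=0
Move 3: B@(2,1) -> caps B=0 W=0
Move 4: W@(0,3) -> caps B=0 W=0
Move 5: B@(3,0) -> caps B=0 W=0
Move 6: W@(1,3) -> caps B=0 W=0
Move 7: B@(0,1) -> caps B=0 W=0
Move 8: W@(3,3) -> caps B=0 W=0
Move 9: B@(0,2) -> caps B=0 W=0
Move 10: W@(3,1) -> caps B=0 W=0
Move 11: B@(3,2) -> caps B=1 W=0
Move 12: W@(1,2) -> caps B=1 W=0

Answer: 1 0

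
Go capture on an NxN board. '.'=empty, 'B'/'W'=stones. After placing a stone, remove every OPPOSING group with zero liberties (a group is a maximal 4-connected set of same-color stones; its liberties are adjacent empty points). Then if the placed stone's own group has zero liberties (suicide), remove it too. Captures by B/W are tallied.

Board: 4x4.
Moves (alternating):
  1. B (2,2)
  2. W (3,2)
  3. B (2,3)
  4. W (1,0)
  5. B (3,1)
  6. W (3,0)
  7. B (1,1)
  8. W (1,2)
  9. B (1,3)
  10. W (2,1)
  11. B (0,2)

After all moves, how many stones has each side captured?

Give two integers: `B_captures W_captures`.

Answer: 1 1

Derivation:
Move 1: B@(2,2) -> caps B=0 W=0
Move 2: W@(3,2) -> caps B=0 W=0
Move 3: B@(2,3) -> caps B=0 W=0
Move 4: W@(1,0) -> caps B=0 W=0
Move 5: B@(3,1) -> caps B=0 W=0
Move 6: W@(3,0) -> caps B=0 W=0
Move 7: B@(1,1) -> caps B=0 W=0
Move 8: W@(1,2) -> caps B=0 W=0
Move 9: B@(1,3) -> caps B=0 W=0
Move 10: W@(2,1) -> caps B=0 W=1
Move 11: B@(0,2) -> caps B=1 W=1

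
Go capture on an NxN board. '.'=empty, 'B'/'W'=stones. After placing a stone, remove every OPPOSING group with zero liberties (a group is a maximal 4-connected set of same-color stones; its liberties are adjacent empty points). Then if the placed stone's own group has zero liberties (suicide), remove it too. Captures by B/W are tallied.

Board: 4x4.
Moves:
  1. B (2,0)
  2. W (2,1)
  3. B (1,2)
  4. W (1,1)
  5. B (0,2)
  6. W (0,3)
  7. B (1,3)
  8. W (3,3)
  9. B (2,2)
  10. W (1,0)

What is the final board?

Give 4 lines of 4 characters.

Move 1: B@(2,0) -> caps B=0 W=0
Move 2: W@(2,1) -> caps B=0 W=0
Move 3: B@(1,2) -> caps B=0 W=0
Move 4: W@(1,1) -> caps B=0 W=0
Move 5: B@(0,2) -> caps B=0 W=0
Move 6: W@(0,3) -> caps B=0 W=0
Move 7: B@(1,3) -> caps B=1 W=0
Move 8: W@(3,3) -> caps B=1 W=0
Move 9: B@(2,2) -> caps B=1 W=0
Move 10: W@(1,0) -> caps B=1 W=0

Answer: ..B.
WWBB
BWB.
...W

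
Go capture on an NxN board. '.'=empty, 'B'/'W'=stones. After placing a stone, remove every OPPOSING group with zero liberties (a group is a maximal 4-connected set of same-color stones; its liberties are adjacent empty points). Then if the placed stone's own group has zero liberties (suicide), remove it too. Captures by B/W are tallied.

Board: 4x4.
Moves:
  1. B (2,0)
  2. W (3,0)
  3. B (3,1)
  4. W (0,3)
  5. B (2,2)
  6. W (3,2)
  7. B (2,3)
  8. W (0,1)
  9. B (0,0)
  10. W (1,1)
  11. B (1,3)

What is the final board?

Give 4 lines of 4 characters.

Answer: BW.W
.W.B
B.BB
.BW.

Derivation:
Move 1: B@(2,0) -> caps B=0 W=0
Move 2: W@(3,0) -> caps B=0 W=0
Move 3: B@(3,1) -> caps B=1 W=0
Move 4: W@(0,3) -> caps B=1 W=0
Move 5: B@(2,2) -> caps B=1 W=0
Move 6: W@(3,2) -> caps B=1 W=0
Move 7: B@(2,3) -> caps B=1 W=0
Move 8: W@(0,1) -> caps B=1 W=0
Move 9: B@(0,0) -> caps B=1 W=0
Move 10: W@(1,1) -> caps B=1 W=0
Move 11: B@(1,3) -> caps B=1 W=0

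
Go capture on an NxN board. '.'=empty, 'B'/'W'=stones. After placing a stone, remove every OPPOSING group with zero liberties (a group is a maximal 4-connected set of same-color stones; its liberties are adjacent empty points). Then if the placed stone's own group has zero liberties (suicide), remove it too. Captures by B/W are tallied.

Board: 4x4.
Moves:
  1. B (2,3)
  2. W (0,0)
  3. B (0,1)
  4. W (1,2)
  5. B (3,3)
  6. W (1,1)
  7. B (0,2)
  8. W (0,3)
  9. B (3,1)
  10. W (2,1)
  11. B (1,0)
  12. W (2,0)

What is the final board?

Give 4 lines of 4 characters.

Answer: W..W
.WW.
WW.B
.B.B

Derivation:
Move 1: B@(2,3) -> caps B=0 W=0
Move 2: W@(0,0) -> caps B=0 W=0
Move 3: B@(0,1) -> caps B=0 W=0
Move 4: W@(1,2) -> caps B=0 W=0
Move 5: B@(3,3) -> caps B=0 W=0
Move 6: W@(1,1) -> caps B=0 W=0
Move 7: B@(0,2) -> caps B=0 W=0
Move 8: W@(0,3) -> caps B=0 W=2
Move 9: B@(3,1) -> caps B=0 W=2
Move 10: W@(2,1) -> caps B=0 W=2
Move 11: B@(1,0) -> caps B=0 W=2
Move 12: W@(2,0) -> caps B=0 W=3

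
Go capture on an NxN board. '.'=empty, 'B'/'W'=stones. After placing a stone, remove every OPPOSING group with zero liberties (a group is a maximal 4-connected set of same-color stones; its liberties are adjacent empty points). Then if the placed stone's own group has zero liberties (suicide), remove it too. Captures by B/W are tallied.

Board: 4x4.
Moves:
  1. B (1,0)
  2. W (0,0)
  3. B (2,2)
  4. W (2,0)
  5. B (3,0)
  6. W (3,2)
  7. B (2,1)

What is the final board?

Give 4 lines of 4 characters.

Answer: W...
B...
.BB.
B.W.

Derivation:
Move 1: B@(1,0) -> caps B=0 W=0
Move 2: W@(0,0) -> caps B=0 W=0
Move 3: B@(2,2) -> caps B=0 W=0
Move 4: W@(2,0) -> caps B=0 W=0
Move 5: B@(3,0) -> caps B=0 W=0
Move 6: W@(3,2) -> caps B=0 W=0
Move 7: B@(2,1) -> caps B=1 W=0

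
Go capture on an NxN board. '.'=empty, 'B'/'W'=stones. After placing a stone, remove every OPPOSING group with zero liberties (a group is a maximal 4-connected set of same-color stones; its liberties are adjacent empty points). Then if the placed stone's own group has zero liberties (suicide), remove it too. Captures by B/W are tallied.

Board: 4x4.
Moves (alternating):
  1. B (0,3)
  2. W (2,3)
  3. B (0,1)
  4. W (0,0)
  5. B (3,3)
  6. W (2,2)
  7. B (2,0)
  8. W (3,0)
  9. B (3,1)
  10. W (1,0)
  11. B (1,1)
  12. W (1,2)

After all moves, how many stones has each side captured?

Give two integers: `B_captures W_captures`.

Answer: 3 0

Derivation:
Move 1: B@(0,3) -> caps B=0 W=0
Move 2: W@(2,3) -> caps B=0 W=0
Move 3: B@(0,1) -> caps B=0 W=0
Move 4: W@(0,0) -> caps B=0 W=0
Move 5: B@(3,3) -> caps B=0 W=0
Move 6: W@(2,2) -> caps B=0 W=0
Move 7: B@(2,0) -> caps B=0 W=0
Move 8: W@(3,0) -> caps B=0 W=0
Move 9: B@(3,1) -> caps B=1 W=0
Move 10: W@(1,0) -> caps B=1 W=0
Move 11: B@(1,1) -> caps B=3 W=0
Move 12: W@(1,2) -> caps B=3 W=0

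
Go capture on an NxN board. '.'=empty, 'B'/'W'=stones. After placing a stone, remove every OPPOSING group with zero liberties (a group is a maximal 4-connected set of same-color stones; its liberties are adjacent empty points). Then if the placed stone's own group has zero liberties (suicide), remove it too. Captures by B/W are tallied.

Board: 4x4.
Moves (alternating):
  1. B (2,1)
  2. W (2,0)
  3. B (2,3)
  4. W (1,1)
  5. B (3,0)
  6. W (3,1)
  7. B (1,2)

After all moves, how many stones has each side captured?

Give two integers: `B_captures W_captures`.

Move 1: B@(2,1) -> caps B=0 W=0
Move 2: W@(2,0) -> caps B=0 W=0
Move 3: B@(2,3) -> caps B=0 W=0
Move 4: W@(1,1) -> caps B=0 W=0
Move 5: B@(3,0) -> caps B=0 W=0
Move 6: W@(3,1) -> caps B=0 W=1
Move 7: B@(1,2) -> caps B=0 W=1

Answer: 0 1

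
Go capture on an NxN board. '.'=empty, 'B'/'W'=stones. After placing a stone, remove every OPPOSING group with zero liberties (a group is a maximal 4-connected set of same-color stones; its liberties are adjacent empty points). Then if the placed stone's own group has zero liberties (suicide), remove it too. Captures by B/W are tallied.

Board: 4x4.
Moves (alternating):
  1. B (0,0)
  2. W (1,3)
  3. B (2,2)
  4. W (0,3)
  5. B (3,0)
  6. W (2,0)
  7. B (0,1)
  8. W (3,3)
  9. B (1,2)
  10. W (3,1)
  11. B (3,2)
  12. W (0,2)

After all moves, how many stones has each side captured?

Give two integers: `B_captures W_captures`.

Answer: 0 1

Derivation:
Move 1: B@(0,0) -> caps B=0 W=0
Move 2: W@(1,3) -> caps B=0 W=0
Move 3: B@(2,2) -> caps B=0 W=0
Move 4: W@(0,3) -> caps B=0 W=0
Move 5: B@(3,0) -> caps B=0 W=0
Move 6: W@(2,0) -> caps B=0 W=0
Move 7: B@(0,1) -> caps B=0 W=0
Move 8: W@(3,3) -> caps B=0 W=0
Move 9: B@(1,2) -> caps B=0 W=0
Move 10: W@(3,1) -> caps B=0 W=1
Move 11: B@(3,2) -> caps B=0 W=1
Move 12: W@(0,2) -> caps B=0 W=1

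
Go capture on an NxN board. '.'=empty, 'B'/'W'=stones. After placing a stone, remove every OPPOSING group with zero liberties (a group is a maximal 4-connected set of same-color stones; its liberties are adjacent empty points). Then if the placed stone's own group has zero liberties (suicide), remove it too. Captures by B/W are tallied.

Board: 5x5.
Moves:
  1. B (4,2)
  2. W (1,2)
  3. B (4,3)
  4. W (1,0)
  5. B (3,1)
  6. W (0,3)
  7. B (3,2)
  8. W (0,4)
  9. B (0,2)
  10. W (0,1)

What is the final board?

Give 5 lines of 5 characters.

Move 1: B@(4,2) -> caps B=0 W=0
Move 2: W@(1,2) -> caps B=0 W=0
Move 3: B@(4,3) -> caps B=0 W=0
Move 4: W@(1,0) -> caps B=0 W=0
Move 5: B@(3,1) -> caps B=0 W=0
Move 6: W@(0,3) -> caps B=0 W=0
Move 7: B@(3,2) -> caps B=0 W=0
Move 8: W@(0,4) -> caps B=0 W=0
Move 9: B@(0,2) -> caps B=0 W=0
Move 10: W@(0,1) -> caps B=0 W=1

Answer: .W.WW
W.W..
.....
.BB..
..BB.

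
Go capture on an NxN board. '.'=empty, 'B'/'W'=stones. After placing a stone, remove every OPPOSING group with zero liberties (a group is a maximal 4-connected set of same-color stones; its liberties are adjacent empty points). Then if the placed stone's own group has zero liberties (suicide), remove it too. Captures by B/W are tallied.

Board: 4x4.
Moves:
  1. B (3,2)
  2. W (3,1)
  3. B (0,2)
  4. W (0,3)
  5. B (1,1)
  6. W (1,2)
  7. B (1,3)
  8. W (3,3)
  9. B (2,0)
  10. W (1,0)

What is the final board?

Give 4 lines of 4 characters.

Answer: ..B.
WBWB
B...
.WBW

Derivation:
Move 1: B@(3,2) -> caps B=0 W=0
Move 2: W@(3,1) -> caps B=0 W=0
Move 3: B@(0,2) -> caps B=0 W=0
Move 4: W@(0,3) -> caps B=0 W=0
Move 5: B@(1,1) -> caps B=0 W=0
Move 6: W@(1,2) -> caps B=0 W=0
Move 7: B@(1,3) -> caps B=1 W=0
Move 8: W@(3,3) -> caps B=1 W=0
Move 9: B@(2,0) -> caps B=1 W=0
Move 10: W@(1,0) -> caps B=1 W=0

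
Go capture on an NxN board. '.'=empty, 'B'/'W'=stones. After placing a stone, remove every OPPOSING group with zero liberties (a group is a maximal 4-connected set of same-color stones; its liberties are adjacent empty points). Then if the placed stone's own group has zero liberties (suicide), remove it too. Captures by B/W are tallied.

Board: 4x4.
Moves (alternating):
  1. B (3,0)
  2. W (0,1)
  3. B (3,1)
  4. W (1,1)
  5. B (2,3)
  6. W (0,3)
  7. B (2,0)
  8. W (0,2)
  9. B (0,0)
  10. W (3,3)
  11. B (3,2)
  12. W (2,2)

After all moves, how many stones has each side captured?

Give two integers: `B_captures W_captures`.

Answer: 1 0

Derivation:
Move 1: B@(3,0) -> caps B=0 W=0
Move 2: W@(0,1) -> caps B=0 W=0
Move 3: B@(3,1) -> caps B=0 W=0
Move 4: W@(1,1) -> caps B=0 W=0
Move 5: B@(2,3) -> caps B=0 W=0
Move 6: W@(0,3) -> caps B=0 W=0
Move 7: B@(2,0) -> caps B=0 W=0
Move 8: W@(0,2) -> caps B=0 W=0
Move 9: B@(0,0) -> caps B=0 W=0
Move 10: W@(3,3) -> caps B=0 W=0
Move 11: B@(3,2) -> caps B=1 W=0
Move 12: W@(2,2) -> caps B=1 W=0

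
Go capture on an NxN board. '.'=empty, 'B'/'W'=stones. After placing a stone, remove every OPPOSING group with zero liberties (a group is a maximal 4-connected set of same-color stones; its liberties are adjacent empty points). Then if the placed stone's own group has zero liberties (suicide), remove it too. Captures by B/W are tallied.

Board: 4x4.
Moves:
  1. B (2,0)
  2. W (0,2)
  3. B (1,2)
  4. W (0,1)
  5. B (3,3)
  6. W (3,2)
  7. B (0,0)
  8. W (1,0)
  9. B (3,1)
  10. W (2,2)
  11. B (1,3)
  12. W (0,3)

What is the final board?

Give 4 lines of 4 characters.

Answer: .WWW
W.BB
B.W.
.BWB

Derivation:
Move 1: B@(2,0) -> caps B=0 W=0
Move 2: W@(0,2) -> caps B=0 W=0
Move 3: B@(1,2) -> caps B=0 W=0
Move 4: W@(0,1) -> caps B=0 W=0
Move 5: B@(3,3) -> caps B=0 W=0
Move 6: W@(3,2) -> caps B=0 W=0
Move 7: B@(0,0) -> caps B=0 W=0
Move 8: W@(1,0) -> caps B=0 W=1
Move 9: B@(3,1) -> caps B=0 W=1
Move 10: W@(2,2) -> caps B=0 W=1
Move 11: B@(1,3) -> caps B=0 W=1
Move 12: W@(0,3) -> caps B=0 W=1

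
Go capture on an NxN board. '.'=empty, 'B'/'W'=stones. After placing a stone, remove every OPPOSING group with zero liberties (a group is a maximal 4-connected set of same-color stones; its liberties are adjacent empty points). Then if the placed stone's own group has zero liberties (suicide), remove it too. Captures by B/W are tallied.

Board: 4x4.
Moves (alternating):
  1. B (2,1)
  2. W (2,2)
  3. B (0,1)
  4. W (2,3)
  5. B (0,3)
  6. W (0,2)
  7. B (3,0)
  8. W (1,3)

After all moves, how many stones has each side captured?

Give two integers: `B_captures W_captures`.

Move 1: B@(2,1) -> caps B=0 W=0
Move 2: W@(2,2) -> caps B=0 W=0
Move 3: B@(0,1) -> caps B=0 W=0
Move 4: W@(2,3) -> caps B=0 W=0
Move 5: B@(0,3) -> caps B=0 W=0
Move 6: W@(0,2) -> caps B=0 W=0
Move 7: B@(3,0) -> caps B=0 W=0
Move 8: W@(1,3) -> caps B=0 W=1

Answer: 0 1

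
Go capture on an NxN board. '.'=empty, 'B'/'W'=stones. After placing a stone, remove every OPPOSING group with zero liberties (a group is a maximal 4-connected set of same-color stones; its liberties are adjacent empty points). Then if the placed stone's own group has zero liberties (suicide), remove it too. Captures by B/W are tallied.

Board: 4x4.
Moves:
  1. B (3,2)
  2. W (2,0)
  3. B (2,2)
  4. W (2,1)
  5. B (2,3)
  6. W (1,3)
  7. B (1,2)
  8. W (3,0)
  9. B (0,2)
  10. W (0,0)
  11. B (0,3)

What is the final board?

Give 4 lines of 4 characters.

Move 1: B@(3,2) -> caps B=0 W=0
Move 2: W@(2,0) -> caps B=0 W=0
Move 3: B@(2,2) -> caps B=0 W=0
Move 4: W@(2,1) -> caps B=0 W=0
Move 5: B@(2,3) -> caps B=0 W=0
Move 6: W@(1,3) -> caps B=0 W=0
Move 7: B@(1,2) -> caps B=0 W=0
Move 8: W@(3,0) -> caps B=0 W=0
Move 9: B@(0,2) -> caps B=0 W=0
Move 10: W@(0,0) -> caps B=0 W=0
Move 11: B@(0,3) -> caps B=1 W=0

Answer: W.BB
..B.
WWBB
W.B.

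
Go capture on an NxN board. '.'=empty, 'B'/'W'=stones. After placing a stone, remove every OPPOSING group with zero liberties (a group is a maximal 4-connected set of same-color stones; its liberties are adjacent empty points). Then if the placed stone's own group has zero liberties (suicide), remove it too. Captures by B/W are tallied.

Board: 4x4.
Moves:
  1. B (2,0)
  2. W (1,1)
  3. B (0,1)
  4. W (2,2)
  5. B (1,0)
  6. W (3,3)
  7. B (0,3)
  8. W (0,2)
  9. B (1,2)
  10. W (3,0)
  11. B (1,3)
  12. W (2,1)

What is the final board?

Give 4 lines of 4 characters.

Answer: .B.B
BWBB
BWW.
W..W

Derivation:
Move 1: B@(2,0) -> caps B=0 W=0
Move 2: W@(1,1) -> caps B=0 W=0
Move 3: B@(0,1) -> caps B=0 W=0
Move 4: W@(2,2) -> caps B=0 W=0
Move 5: B@(1,0) -> caps B=0 W=0
Move 6: W@(3,3) -> caps B=0 W=0
Move 7: B@(0,3) -> caps B=0 W=0
Move 8: W@(0,2) -> caps B=0 W=0
Move 9: B@(1,2) -> caps B=1 W=0
Move 10: W@(3,0) -> caps B=1 W=0
Move 11: B@(1,3) -> caps B=1 W=0
Move 12: W@(2,1) -> caps B=1 W=0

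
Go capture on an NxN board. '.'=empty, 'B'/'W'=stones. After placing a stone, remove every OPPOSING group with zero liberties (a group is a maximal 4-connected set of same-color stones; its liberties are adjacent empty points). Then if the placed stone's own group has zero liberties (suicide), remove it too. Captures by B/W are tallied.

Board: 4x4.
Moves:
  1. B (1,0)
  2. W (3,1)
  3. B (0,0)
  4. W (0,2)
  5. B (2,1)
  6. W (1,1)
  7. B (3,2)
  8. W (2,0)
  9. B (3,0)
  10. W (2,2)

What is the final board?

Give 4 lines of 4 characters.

Answer: B.W.
BW..
.BW.
B.B.

Derivation:
Move 1: B@(1,0) -> caps B=0 W=0
Move 2: W@(3,1) -> caps B=0 W=0
Move 3: B@(0,0) -> caps B=0 W=0
Move 4: W@(0,2) -> caps B=0 W=0
Move 5: B@(2,1) -> caps B=0 W=0
Move 6: W@(1,1) -> caps B=0 W=0
Move 7: B@(3,2) -> caps B=0 W=0
Move 8: W@(2,0) -> caps B=0 W=0
Move 9: B@(3,0) -> caps B=2 W=0
Move 10: W@(2,2) -> caps B=2 W=0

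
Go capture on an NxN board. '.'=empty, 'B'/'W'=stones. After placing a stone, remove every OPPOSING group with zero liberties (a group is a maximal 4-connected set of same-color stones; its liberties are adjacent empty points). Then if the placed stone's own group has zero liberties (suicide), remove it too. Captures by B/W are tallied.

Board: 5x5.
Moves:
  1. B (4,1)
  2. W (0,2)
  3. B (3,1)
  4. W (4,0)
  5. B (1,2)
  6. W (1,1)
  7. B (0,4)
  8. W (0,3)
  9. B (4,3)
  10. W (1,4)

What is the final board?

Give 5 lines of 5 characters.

Answer: ..WW.
.WB.W
.....
.B...
WB.B.

Derivation:
Move 1: B@(4,1) -> caps B=0 W=0
Move 2: W@(0,2) -> caps B=0 W=0
Move 3: B@(3,1) -> caps B=0 W=0
Move 4: W@(4,0) -> caps B=0 W=0
Move 5: B@(1,2) -> caps B=0 W=0
Move 6: W@(1,1) -> caps B=0 W=0
Move 7: B@(0,4) -> caps B=0 W=0
Move 8: W@(0,3) -> caps B=0 W=0
Move 9: B@(4,3) -> caps B=0 W=0
Move 10: W@(1,4) -> caps B=0 W=1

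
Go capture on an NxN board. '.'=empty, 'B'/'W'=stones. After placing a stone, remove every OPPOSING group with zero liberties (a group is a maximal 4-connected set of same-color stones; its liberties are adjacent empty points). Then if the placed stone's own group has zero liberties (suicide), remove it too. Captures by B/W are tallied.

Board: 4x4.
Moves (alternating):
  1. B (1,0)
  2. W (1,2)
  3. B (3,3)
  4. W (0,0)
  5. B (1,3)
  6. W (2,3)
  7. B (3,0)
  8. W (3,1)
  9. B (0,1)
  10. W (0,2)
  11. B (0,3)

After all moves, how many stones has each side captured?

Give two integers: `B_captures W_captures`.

Answer: 1 0

Derivation:
Move 1: B@(1,0) -> caps B=0 W=0
Move 2: W@(1,2) -> caps B=0 W=0
Move 3: B@(3,3) -> caps B=0 W=0
Move 4: W@(0,0) -> caps B=0 W=0
Move 5: B@(1,3) -> caps B=0 W=0
Move 6: W@(2,3) -> caps B=0 W=0
Move 7: B@(3,0) -> caps B=0 W=0
Move 8: W@(3,1) -> caps B=0 W=0
Move 9: B@(0,1) -> caps B=1 W=0
Move 10: W@(0,2) -> caps B=1 W=0
Move 11: B@(0,3) -> caps B=1 W=0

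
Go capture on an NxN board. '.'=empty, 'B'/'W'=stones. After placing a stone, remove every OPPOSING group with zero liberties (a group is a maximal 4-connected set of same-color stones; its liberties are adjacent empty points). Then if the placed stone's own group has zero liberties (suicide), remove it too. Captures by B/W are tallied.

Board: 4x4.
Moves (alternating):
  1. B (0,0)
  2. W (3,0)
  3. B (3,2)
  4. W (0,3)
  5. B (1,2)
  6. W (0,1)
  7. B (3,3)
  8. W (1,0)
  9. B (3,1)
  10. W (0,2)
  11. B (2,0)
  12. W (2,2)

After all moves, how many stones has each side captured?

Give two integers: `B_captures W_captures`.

Move 1: B@(0,0) -> caps B=0 W=0
Move 2: W@(3,0) -> caps B=0 W=0
Move 3: B@(3,2) -> caps B=0 W=0
Move 4: W@(0,3) -> caps B=0 W=0
Move 5: B@(1,2) -> caps B=0 W=0
Move 6: W@(0,1) -> caps B=0 W=0
Move 7: B@(3,3) -> caps B=0 W=0
Move 8: W@(1,0) -> caps B=0 W=1
Move 9: B@(3,1) -> caps B=0 W=1
Move 10: W@(0,2) -> caps B=0 W=1
Move 11: B@(2,0) -> caps B=1 W=1
Move 12: W@(2,2) -> caps B=1 W=1

Answer: 1 1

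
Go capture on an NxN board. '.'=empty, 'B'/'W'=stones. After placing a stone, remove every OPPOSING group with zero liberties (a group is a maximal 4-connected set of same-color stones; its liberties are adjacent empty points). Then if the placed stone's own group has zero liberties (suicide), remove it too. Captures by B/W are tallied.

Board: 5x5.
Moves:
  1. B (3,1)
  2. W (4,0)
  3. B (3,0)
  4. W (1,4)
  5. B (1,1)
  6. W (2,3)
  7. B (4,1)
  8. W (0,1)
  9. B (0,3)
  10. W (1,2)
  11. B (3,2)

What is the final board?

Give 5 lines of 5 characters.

Answer: .W.B.
.BW.W
...W.
BBB..
.B...

Derivation:
Move 1: B@(3,1) -> caps B=0 W=0
Move 2: W@(4,0) -> caps B=0 W=0
Move 3: B@(3,0) -> caps B=0 W=0
Move 4: W@(1,4) -> caps B=0 W=0
Move 5: B@(1,1) -> caps B=0 W=0
Move 6: W@(2,3) -> caps B=0 W=0
Move 7: B@(4,1) -> caps B=1 W=0
Move 8: W@(0,1) -> caps B=1 W=0
Move 9: B@(0,3) -> caps B=1 W=0
Move 10: W@(1,2) -> caps B=1 W=0
Move 11: B@(3,2) -> caps B=1 W=0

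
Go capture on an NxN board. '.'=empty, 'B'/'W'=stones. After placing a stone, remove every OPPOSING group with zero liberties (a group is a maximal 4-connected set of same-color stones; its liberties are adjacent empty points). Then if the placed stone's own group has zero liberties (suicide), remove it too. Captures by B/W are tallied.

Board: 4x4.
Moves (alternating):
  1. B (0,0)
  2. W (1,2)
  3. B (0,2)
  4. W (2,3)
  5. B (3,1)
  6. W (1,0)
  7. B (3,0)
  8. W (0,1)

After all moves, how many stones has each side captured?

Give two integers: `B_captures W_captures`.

Move 1: B@(0,0) -> caps B=0 W=0
Move 2: W@(1,2) -> caps B=0 W=0
Move 3: B@(0,2) -> caps B=0 W=0
Move 4: W@(2,3) -> caps B=0 W=0
Move 5: B@(3,1) -> caps B=0 W=0
Move 6: W@(1,0) -> caps B=0 W=0
Move 7: B@(3,0) -> caps B=0 W=0
Move 8: W@(0,1) -> caps B=0 W=1

Answer: 0 1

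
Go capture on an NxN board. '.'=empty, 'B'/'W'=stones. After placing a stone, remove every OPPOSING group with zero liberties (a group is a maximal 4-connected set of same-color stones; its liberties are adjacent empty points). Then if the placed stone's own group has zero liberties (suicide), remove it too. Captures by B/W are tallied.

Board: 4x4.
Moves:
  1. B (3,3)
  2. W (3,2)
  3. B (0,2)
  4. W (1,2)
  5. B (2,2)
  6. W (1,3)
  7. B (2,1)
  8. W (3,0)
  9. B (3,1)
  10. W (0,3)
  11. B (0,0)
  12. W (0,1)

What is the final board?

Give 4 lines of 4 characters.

Answer: BW.W
..WW
.BB.
WB.B

Derivation:
Move 1: B@(3,3) -> caps B=0 W=0
Move 2: W@(3,2) -> caps B=0 W=0
Move 3: B@(0,2) -> caps B=0 W=0
Move 4: W@(1,2) -> caps B=0 W=0
Move 5: B@(2,2) -> caps B=0 W=0
Move 6: W@(1,3) -> caps B=0 W=0
Move 7: B@(2,1) -> caps B=0 W=0
Move 8: W@(3,0) -> caps B=0 W=0
Move 9: B@(3,1) -> caps B=1 W=0
Move 10: W@(0,3) -> caps B=1 W=0
Move 11: B@(0,0) -> caps B=1 W=0
Move 12: W@(0,1) -> caps B=1 W=1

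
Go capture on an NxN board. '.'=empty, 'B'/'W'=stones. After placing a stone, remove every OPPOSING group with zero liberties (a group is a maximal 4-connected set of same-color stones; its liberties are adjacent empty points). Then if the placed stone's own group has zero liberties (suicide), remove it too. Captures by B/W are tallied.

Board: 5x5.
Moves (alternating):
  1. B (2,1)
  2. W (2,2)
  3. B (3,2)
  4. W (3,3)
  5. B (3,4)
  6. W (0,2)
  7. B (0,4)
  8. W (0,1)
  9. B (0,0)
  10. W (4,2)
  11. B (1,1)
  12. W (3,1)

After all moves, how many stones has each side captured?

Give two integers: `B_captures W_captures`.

Answer: 0 1

Derivation:
Move 1: B@(2,1) -> caps B=0 W=0
Move 2: W@(2,2) -> caps B=0 W=0
Move 3: B@(3,2) -> caps B=0 W=0
Move 4: W@(3,3) -> caps B=0 W=0
Move 5: B@(3,4) -> caps B=0 W=0
Move 6: W@(0,2) -> caps B=0 W=0
Move 7: B@(0,4) -> caps B=0 W=0
Move 8: W@(0,1) -> caps B=0 W=0
Move 9: B@(0,0) -> caps B=0 W=0
Move 10: W@(4,2) -> caps B=0 W=0
Move 11: B@(1,1) -> caps B=0 W=0
Move 12: W@(3,1) -> caps B=0 W=1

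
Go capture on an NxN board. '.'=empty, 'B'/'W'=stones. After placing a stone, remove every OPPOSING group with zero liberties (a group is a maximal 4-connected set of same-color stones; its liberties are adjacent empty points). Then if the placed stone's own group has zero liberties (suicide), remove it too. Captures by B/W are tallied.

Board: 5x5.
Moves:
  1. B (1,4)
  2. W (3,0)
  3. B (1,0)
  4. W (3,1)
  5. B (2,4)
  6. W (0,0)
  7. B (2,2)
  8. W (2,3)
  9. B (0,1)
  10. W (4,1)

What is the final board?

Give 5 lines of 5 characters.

Move 1: B@(1,4) -> caps B=0 W=0
Move 2: W@(3,0) -> caps B=0 W=0
Move 3: B@(1,0) -> caps B=0 W=0
Move 4: W@(3,1) -> caps B=0 W=0
Move 5: B@(2,4) -> caps B=0 W=0
Move 6: W@(0,0) -> caps B=0 W=0
Move 7: B@(2,2) -> caps B=0 W=0
Move 8: W@(2,3) -> caps B=0 W=0
Move 9: B@(0,1) -> caps B=1 W=0
Move 10: W@(4,1) -> caps B=1 W=0

Answer: .B...
B...B
..BWB
WW...
.W...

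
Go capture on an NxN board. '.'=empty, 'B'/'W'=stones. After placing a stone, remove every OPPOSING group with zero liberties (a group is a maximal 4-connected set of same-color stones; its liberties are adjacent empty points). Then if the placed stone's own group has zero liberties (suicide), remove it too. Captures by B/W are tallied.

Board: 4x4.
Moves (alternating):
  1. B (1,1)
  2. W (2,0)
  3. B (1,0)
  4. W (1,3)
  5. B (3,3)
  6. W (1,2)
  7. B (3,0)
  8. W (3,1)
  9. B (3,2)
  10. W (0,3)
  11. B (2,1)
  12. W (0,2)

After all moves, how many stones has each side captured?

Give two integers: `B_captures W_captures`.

Move 1: B@(1,1) -> caps B=0 W=0
Move 2: W@(2,0) -> caps B=0 W=0
Move 3: B@(1,0) -> caps B=0 W=0
Move 4: W@(1,3) -> caps B=0 W=0
Move 5: B@(3,3) -> caps B=0 W=0
Move 6: W@(1,2) -> caps B=0 W=0
Move 7: B@(3,0) -> caps B=0 W=0
Move 8: W@(3,1) -> caps B=0 W=1
Move 9: B@(3,2) -> caps B=0 W=1
Move 10: W@(0,3) -> caps B=0 W=1
Move 11: B@(2,1) -> caps B=0 W=1
Move 12: W@(0,2) -> caps B=0 W=1

Answer: 0 1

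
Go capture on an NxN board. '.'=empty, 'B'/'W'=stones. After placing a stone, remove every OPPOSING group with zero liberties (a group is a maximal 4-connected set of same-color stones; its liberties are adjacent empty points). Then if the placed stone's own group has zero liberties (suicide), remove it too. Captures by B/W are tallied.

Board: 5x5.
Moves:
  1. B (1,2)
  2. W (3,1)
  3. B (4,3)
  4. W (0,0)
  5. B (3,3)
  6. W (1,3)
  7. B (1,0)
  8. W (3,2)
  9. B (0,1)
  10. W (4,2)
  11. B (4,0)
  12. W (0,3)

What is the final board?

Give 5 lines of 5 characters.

Move 1: B@(1,2) -> caps B=0 W=0
Move 2: W@(3,1) -> caps B=0 W=0
Move 3: B@(4,3) -> caps B=0 W=0
Move 4: W@(0,0) -> caps B=0 W=0
Move 5: B@(3,3) -> caps B=0 W=0
Move 6: W@(1,3) -> caps B=0 W=0
Move 7: B@(1,0) -> caps B=0 W=0
Move 8: W@(3,2) -> caps B=0 W=0
Move 9: B@(0,1) -> caps B=1 W=0
Move 10: W@(4,2) -> caps B=1 W=0
Move 11: B@(4,0) -> caps B=1 W=0
Move 12: W@(0,3) -> caps B=1 W=0

Answer: .B.W.
B.BW.
.....
.WWB.
B.WB.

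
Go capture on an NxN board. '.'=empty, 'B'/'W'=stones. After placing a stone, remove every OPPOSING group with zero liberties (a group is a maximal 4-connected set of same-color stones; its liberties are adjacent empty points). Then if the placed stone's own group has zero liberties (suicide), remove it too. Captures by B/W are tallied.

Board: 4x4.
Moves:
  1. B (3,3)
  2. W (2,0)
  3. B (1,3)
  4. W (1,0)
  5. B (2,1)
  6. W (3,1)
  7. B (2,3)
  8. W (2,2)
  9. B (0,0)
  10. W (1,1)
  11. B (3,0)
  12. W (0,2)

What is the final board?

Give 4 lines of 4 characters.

Move 1: B@(3,3) -> caps B=0 W=0
Move 2: W@(2,0) -> caps B=0 W=0
Move 3: B@(1,3) -> caps B=0 W=0
Move 4: W@(1,0) -> caps B=0 W=0
Move 5: B@(2,1) -> caps B=0 W=0
Move 6: W@(3,1) -> caps B=0 W=0
Move 7: B@(2,3) -> caps B=0 W=0
Move 8: W@(2,2) -> caps B=0 W=0
Move 9: B@(0,0) -> caps B=0 W=0
Move 10: W@(1,1) -> caps B=0 W=1
Move 11: B@(3,0) -> caps B=0 W=1
Move 12: W@(0,2) -> caps B=0 W=1

Answer: B.W.
WW.B
W.WB
.W.B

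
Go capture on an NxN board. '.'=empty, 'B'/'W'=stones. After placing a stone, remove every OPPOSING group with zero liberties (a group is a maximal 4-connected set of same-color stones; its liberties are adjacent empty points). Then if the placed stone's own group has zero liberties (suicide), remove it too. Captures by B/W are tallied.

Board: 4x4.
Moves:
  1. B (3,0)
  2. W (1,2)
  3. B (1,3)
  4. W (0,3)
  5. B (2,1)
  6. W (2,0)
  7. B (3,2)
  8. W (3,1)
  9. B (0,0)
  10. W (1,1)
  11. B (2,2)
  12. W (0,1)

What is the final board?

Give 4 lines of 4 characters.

Answer: BW.W
.WWB
WBB.
.WB.

Derivation:
Move 1: B@(3,0) -> caps B=0 W=0
Move 2: W@(1,2) -> caps B=0 W=0
Move 3: B@(1,3) -> caps B=0 W=0
Move 4: W@(0,3) -> caps B=0 W=0
Move 5: B@(2,1) -> caps B=0 W=0
Move 6: W@(2,0) -> caps B=0 W=0
Move 7: B@(3,2) -> caps B=0 W=0
Move 8: W@(3,1) -> caps B=0 W=1
Move 9: B@(0,0) -> caps B=0 W=1
Move 10: W@(1,1) -> caps B=0 W=1
Move 11: B@(2,2) -> caps B=0 W=1
Move 12: W@(0,1) -> caps B=0 W=1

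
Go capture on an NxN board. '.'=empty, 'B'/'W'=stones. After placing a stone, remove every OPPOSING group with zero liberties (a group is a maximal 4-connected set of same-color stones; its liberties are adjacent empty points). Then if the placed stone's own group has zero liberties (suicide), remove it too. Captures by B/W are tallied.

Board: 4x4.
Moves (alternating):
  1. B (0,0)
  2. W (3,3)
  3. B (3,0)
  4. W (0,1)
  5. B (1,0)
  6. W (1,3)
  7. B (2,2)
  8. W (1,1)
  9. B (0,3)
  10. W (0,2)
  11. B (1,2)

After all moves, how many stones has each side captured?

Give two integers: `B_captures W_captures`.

Answer: 0 1

Derivation:
Move 1: B@(0,0) -> caps B=0 W=0
Move 2: W@(3,3) -> caps B=0 W=0
Move 3: B@(3,0) -> caps B=0 W=0
Move 4: W@(0,1) -> caps B=0 W=0
Move 5: B@(1,0) -> caps B=0 W=0
Move 6: W@(1,3) -> caps B=0 W=0
Move 7: B@(2,2) -> caps B=0 W=0
Move 8: W@(1,1) -> caps B=0 W=0
Move 9: B@(0,3) -> caps B=0 W=0
Move 10: W@(0,2) -> caps B=0 W=1
Move 11: B@(1,2) -> caps B=0 W=1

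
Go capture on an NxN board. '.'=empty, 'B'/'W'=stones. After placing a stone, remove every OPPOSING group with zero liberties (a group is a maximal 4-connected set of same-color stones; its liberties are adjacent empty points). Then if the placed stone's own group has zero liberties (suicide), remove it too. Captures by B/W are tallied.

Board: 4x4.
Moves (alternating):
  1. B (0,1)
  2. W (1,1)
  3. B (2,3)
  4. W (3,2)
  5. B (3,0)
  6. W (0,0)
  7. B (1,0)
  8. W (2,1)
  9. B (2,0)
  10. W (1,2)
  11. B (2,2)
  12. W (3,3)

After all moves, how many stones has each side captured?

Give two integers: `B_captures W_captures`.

Answer: 1 0

Derivation:
Move 1: B@(0,1) -> caps B=0 W=0
Move 2: W@(1,1) -> caps B=0 W=0
Move 3: B@(2,3) -> caps B=0 W=0
Move 4: W@(3,2) -> caps B=0 W=0
Move 5: B@(3,0) -> caps B=0 W=0
Move 6: W@(0,0) -> caps B=0 W=0
Move 7: B@(1,0) -> caps B=1 W=0
Move 8: W@(2,1) -> caps B=1 W=0
Move 9: B@(2,0) -> caps B=1 W=0
Move 10: W@(1,2) -> caps B=1 W=0
Move 11: B@(2,2) -> caps B=1 W=0
Move 12: W@(3,3) -> caps B=1 W=0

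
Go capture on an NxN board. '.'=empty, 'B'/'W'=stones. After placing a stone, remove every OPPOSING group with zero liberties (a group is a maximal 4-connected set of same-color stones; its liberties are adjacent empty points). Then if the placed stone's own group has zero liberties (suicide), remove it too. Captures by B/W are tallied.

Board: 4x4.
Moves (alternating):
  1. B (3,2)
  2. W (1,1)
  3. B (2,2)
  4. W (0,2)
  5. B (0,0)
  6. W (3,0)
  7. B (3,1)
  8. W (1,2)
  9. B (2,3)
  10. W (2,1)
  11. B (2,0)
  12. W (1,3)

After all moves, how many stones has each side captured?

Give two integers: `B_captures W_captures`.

Answer: 1 0

Derivation:
Move 1: B@(3,2) -> caps B=0 W=0
Move 2: W@(1,1) -> caps B=0 W=0
Move 3: B@(2,2) -> caps B=0 W=0
Move 4: W@(0,2) -> caps B=0 W=0
Move 5: B@(0,0) -> caps B=0 W=0
Move 6: W@(3,0) -> caps B=0 W=0
Move 7: B@(3,1) -> caps B=0 W=0
Move 8: W@(1,2) -> caps B=0 W=0
Move 9: B@(2,3) -> caps B=0 W=0
Move 10: W@(2,1) -> caps B=0 W=0
Move 11: B@(2,0) -> caps B=1 W=0
Move 12: W@(1,3) -> caps B=1 W=0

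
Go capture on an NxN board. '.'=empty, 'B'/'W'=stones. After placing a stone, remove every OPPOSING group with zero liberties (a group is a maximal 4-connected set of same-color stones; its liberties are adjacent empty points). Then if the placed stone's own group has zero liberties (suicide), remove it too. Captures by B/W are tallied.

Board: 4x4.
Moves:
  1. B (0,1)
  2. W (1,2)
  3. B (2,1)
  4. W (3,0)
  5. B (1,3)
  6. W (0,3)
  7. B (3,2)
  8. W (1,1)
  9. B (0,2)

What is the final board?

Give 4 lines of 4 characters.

Answer: .BB.
.WWB
.B..
W.B.

Derivation:
Move 1: B@(0,1) -> caps B=0 W=0
Move 2: W@(1,2) -> caps B=0 W=0
Move 3: B@(2,1) -> caps B=0 W=0
Move 4: W@(3,0) -> caps B=0 W=0
Move 5: B@(1,3) -> caps B=0 W=0
Move 6: W@(0,3) -> caps B=0 W=0
Move 7: B@(3,2) -> caps B=0 W=0
Move 8: W@(1,1) -> caps B=0 W=0
Move 9: B@(0,2) -> caps B=1 W=0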